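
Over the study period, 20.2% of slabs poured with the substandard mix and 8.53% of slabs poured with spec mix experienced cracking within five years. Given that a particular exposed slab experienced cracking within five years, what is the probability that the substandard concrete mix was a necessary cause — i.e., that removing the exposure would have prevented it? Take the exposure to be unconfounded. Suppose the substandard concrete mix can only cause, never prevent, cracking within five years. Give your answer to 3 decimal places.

p₁ = 0.202, p₀ = 0.0853.
Under exogeneity and monotonicity, PN = (p₁ − p₀) / p₁.
PN = (0.202 − 0.0853) / 0.202 = 0.1167 / 0.202 ≈ 0.5777

PN ≈ 0.578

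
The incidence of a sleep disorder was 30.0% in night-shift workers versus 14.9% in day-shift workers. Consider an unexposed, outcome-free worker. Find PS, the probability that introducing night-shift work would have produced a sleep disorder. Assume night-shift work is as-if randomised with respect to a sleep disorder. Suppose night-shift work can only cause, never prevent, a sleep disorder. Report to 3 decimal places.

PS ≈ 0.177

p₁ = 0.3, p₀ = 0.149.
Under exogeneity and monotonicity, PS = (p₁ − p₀) / (1 − p₀).
PS = (0.3 − 0.149) / (1 − 0.149) = 0.151 / 0.851 ≈ 0.1774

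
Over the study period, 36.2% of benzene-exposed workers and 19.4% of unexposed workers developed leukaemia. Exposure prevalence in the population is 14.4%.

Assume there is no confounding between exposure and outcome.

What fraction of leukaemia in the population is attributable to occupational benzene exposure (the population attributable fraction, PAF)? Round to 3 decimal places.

PAF ≈ 0.111

p₁ = 0.362, p₀ = 0.194.
Overall risk P(Y=1) = π·p₁ + (1−π)·p₀ = 0.144×0.362 + 0.856×0.194 = 0.21819.
Under exogeneity, PAF = [P(Y=1) − p₀] / P(Y=1).
PAF = (0.21819 − 0.194) / 0.21819 ≈ 0.1109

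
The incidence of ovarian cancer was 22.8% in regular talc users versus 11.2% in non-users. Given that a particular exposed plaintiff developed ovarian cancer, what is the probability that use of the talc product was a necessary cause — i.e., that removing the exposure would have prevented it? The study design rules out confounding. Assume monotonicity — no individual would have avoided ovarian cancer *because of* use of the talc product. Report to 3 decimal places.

PN ≈ 0.509

p₁ = 0.228, p₀ = 0.112.
Under exogeneity and monotonicity, PN = (p₁ − p₀) / p₁.
PN = (0.228 − 0.112) / 0.228 = 0.116 / 0.228 ≈ 0.5088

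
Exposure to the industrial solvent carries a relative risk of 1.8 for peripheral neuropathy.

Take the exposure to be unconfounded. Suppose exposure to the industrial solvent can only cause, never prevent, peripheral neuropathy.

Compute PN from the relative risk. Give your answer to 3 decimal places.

Under exogeneity and monotonicity, PN = (RR − 1) / RR = 1 − 1/RR.
PN = (1.8 − 1) / 1.8 = 0.8 / 1.8 ≈ 0.4444

PN ≈ 0.444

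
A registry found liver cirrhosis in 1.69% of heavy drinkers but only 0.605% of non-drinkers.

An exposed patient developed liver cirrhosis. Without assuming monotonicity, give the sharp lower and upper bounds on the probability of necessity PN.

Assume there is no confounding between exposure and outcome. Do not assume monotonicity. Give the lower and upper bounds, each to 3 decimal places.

0.642 ≤ PN ≤ 1.000

p₁ = 0.0169, p₀ = 0.00605.
Under exogeneity alone the bounds on PN are max{0,(p₁−p₀)/p₁} ≤ PN ≤ min{1,(1−p₀)/p₁}.
  lower = (p₁ − p₀)/p₁ = 0.01085 / 0.0169 ≈ 0.6420
  upper = min{1, (1 − p₀)/p₁} = 0.99395 / 0.0169 ≈ 58.8136 → capped at 1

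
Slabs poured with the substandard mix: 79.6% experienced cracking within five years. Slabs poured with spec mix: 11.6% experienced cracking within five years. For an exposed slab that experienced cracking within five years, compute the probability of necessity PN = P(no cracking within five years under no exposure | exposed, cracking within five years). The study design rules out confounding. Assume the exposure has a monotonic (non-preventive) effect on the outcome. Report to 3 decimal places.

PN ≈ 0.854

p₁ = 0.796, p₀ = 0.116.
Under exogeneity and monotonicity, PN = (p₁ − p₀) / p₁.
PN = (0.796 − 0.116) / 0.796 = 0.68 / 0.796 ≈ 0.8543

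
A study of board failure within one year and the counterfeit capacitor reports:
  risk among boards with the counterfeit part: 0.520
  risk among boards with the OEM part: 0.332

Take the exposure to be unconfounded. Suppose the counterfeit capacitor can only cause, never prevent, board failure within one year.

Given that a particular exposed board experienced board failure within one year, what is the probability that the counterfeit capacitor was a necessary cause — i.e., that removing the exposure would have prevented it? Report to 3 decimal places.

PN ≈ 0.362

Let p₁ = 0.52, p₀ = 0.332.
Under exogeneity and monotonicity, PN = (p₁ − p₀) / p₁.
PN = (0.52 − 0.332) / 0.52 = 0.188 / 0.52 ≈ 0.3615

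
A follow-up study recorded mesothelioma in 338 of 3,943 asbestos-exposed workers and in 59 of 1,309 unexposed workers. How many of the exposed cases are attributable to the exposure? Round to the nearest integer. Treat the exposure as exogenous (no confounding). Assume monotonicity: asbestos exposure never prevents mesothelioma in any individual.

about 160 cases

p₁ = P(outcome | exposed) = 338/3943 = 0.085722
p₀ = P(outcome | unexposed) = 59/1309 = 0.045073
PN = (p₁ − p₀)/p₁ = (0.085722 − 0.045073) / 0.085722 ≈ 0.47420.
Attributable cases ≈ PN × (exposed cases) = 0.47420 × 338 ≈ 160.28.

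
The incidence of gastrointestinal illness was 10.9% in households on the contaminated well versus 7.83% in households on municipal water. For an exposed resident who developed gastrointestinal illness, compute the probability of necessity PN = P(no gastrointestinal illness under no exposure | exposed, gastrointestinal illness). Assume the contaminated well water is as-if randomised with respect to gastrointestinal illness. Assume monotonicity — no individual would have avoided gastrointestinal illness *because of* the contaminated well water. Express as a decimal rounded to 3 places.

p₁ = 0.109, p₀ = 0.0783.
Under exogeneity and monotonicity, PN = (p₁ − p₀) / p₁.
PN = (0.109 − 0.0783) / 0.109 = 0.0307 / 0.109 ≈ 0.2817

PN ≈ 0.282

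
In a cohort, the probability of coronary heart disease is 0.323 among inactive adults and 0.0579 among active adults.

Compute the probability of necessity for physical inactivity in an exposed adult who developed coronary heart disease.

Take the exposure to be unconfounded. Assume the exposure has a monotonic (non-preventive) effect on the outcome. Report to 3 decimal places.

Let p₁ = 0.323, p₀ = 0.0579.
Under exogeneity and monotonicity, PN = (p₁ − p₀) / p₁.
PN = (0.323 − 0.0579) / 0.323 = 0.2651 / 0.323 ≈ 0.8207

PN ≈ 0.821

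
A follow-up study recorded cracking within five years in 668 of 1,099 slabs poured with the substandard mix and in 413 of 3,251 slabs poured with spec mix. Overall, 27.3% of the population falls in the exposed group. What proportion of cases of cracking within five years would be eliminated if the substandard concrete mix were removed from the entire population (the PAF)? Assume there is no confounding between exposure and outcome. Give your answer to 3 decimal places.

PAF ≈ 0.508

p₁ = P(outcome | exposed) = 668/1099 = 0.60783
p₀ = P(outcome | unexposed) = 413/3251 = 0.12704
Overall risk P(Y=1) = π·p₁ + (1−π)·p₀ = 0.273×0.60783 + 0.727×0.12704 = 0.25829.
Under exogeneity, PAF = [P(Y=1) − p₀] / P(Y=1).
PAF = (0.25829 − 0.12704) / 0.25829 ≈ 0.5082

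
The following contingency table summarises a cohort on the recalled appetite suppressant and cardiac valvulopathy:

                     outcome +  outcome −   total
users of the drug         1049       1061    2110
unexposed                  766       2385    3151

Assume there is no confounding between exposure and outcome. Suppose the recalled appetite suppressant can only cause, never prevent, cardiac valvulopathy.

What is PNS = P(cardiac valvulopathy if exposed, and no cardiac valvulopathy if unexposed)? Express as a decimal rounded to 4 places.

PNS ≈ 0.2541

p₁ = P(outcome | exposed) = 1049/2110 = 0.49716
p₀ = P(outcome | unexposed) = 766/3151 = 0.2431
Under exogeneity and monotonicity, PNS = p₁ − p₀.
PNS = 0.49716 − 0.2431 = 0.25406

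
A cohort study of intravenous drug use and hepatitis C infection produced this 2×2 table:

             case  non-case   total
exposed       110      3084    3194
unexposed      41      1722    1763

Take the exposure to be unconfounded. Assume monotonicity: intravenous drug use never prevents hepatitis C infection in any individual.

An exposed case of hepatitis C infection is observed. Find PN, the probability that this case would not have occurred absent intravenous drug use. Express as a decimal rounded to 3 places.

PN ≈ 0.325

p₁ = P(outcome | exposed) = 110/3194 = 0.03444
p₀ = P(outcome | unexposed) = 41/1763 = 0.023256
Under exogeneity and monotonicity, PN = (p₁ − p₀)/p₁.
PN = (0.03444 − 0.023256) / 0.03444 ≈ 0.3247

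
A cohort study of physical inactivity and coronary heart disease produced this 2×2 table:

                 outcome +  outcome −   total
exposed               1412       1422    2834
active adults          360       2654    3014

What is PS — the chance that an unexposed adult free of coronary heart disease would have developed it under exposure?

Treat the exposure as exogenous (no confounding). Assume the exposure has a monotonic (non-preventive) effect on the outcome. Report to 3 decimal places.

PS ≈ 0.430

p₁ = P(outcome | exposed) = 1412/2834 = 0.49824
p₀ = P(outcome | unexposed) = 360/3014 = 0.11944
Under exogeneity and monotonicity, PS = (p₁ − p₀)/(1 − p₀).
PS = (0.49824 − 0.11944) / 0.88056 ≈ 0.4302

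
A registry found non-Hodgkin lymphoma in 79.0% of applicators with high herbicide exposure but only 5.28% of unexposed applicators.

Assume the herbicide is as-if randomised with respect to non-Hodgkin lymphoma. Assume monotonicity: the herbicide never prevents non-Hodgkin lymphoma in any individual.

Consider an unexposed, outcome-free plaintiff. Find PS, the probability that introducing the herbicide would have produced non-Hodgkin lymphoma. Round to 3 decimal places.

PS ≈ 0.778

p₁ = 0.79, p₀ = 0.0528.
Under exogeneity and monotonicity, PS = (p₁ − p₀) / (1 − p₀).
PS = (0.79 − 0.0528) / (1 − 0.0528) = 0.7372 / 0.9472 ≈ 0.7783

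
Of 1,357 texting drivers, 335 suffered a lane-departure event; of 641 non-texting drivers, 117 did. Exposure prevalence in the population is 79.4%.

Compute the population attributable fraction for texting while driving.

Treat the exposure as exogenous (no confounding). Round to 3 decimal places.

PAF ≈ 0.219

p₁ = P(outcome | exposed) = 335/1357 = 0.24687
p₀ = P(outcome | unexposed) = 117/641 = 0.18253
Overall risk P(Y=1) = π·p₁ + (1−π)·p₀ = 0.794×0.24687 + 0.206×0.18253 = 0.23361.
Under exogeneity, PAF = [P(Y=1) − p₀] / P(Y=1).
PAF = (0.23361 − 0.18253) / 0.23361 ≈ 0.2187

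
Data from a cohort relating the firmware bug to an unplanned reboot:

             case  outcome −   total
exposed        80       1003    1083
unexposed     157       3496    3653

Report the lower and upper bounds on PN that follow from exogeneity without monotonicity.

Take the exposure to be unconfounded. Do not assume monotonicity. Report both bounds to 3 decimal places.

0.418 ≤ PN ≤ 1.000

p₁ = P(outcome | exposed) = 80/1083 = 0.073869
p₀ = P(outcome | unexposed) = 157/3653 = 0.042978
Under exogeneity alone the bounds on PN are max{0,(p₁−p₀)/p₁} ≤ PN ≤ min{1,(1−p₀)/p₁}.
  lower = (p₁ − p₀)/p₁ = 0.030891 / 0.073869 ≈ 0.4182
  upper = min{1, (1 − p₀)/p₁} = 0.95702 / 0.073869 ≈ 12.9557 → capped at 1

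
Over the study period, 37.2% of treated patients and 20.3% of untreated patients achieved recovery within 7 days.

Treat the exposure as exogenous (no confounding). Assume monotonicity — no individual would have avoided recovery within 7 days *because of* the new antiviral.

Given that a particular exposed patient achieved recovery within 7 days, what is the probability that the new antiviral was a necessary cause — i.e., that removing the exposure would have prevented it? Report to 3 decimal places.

p₁ = 0.372, p₀ = 0.203.
Under exogeneity and monotonicity, PN = (p₁ − p₀) / p₁.
PN = (0.372 − 0.203) / 0.372 = 0.169 / 0.372 ≈ 0.4543

PN ≈ 0.454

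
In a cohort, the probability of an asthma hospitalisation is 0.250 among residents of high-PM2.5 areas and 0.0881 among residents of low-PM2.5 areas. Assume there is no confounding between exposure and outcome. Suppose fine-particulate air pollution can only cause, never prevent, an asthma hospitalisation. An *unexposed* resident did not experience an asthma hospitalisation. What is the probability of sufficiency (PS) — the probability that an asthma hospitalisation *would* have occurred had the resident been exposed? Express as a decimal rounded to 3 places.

PS ≈ 0.178

Let p₁ = 0.25, p₀ = 0.0881.
Under exogeneity and monotonicity, PS = (p₁ − p₀) / (1 − p₀).
PS = (0.25 − 0.0881) / (1 − 0.0881) = 0.1619 / 0.9119 ≈ 0.1775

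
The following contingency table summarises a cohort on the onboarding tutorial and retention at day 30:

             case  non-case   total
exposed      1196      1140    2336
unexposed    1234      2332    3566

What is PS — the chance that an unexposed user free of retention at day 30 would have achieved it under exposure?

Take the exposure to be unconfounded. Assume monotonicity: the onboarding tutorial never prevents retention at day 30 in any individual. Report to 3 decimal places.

PS ≈ 0.254

p₁ = P(outcome | exposed) = 1196/2336 = 0.51199
p₀ = P(outcome | unexposed) = 1234/3566 = 0.34605
Under exogeneity and monotonicity, PS = (p₁ − p₀) / (1 − p₀).
PS = (0.51199 − 0.34605) / (1 − 0.34605) = 0.16594 / 0.65395 ≈ 0.2537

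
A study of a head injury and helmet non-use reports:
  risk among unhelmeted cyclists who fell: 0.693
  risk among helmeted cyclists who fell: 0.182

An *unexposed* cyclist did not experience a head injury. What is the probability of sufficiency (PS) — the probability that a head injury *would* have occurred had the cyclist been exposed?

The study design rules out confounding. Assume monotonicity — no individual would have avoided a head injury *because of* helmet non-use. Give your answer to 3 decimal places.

PS ≈ 0.625

Let p₁ = 0.693, p₀ = 0.182.
Under exogeneity and monotonicity, PS = (p₁ − p₀) / (1 − p₀).
PS = (0.693 − 0.182) / (1 − 0.182) = 0.511 / 0.818 ≈ 0.6247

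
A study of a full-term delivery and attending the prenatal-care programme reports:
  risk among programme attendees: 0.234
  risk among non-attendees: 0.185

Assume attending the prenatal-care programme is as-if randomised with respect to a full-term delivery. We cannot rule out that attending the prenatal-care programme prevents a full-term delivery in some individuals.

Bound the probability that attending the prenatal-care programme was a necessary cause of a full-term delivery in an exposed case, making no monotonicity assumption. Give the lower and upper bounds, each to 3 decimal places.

0.209 ≤ PN ≤ 1.000

Let p₁ = 0.234, p₀ = 0.185.
Under exogeneity alone the bounds on PN are max{0,(p₁−p₀)/p₁} ≤ PN ≤ min{1,(1−p₀)/p₁}.
  lower = (p₁ − p₀)/p₁ = 0.049 / 0.234 ≈ 0.2094
  upper = min{1, (1 − p₀)/p₁} = 0.815 / 0.234 ≈ 3.4829 → capped at 1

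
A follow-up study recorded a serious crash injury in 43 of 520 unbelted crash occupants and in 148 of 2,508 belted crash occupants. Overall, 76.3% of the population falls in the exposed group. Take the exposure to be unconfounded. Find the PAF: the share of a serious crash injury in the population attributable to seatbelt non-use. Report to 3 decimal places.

p₁ = P(outcome | exposed) = 43/520 = 0.082692
p₀ = P(outcome | unexposed) = 148/2508 = 0.059011
Overall risk P(Y=1) = π·p₁ + (1−π)·p₀ = 0.763×0.082692 + 0.237×0.059011 = 0.07708.
Under exogeneity, PAF = [P(Y=1) − p₀] / P(Y=1).
PAF = (0.07708 − 0.059011) / 0.07708 ≈ 0.2344

PAF ≈ 0.234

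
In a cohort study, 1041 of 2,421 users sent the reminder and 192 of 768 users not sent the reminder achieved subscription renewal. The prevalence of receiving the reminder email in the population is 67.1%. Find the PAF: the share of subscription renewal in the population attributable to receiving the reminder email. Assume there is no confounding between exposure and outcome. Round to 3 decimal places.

PAF ≈ 0.326

p₁ = P(outcome | exposed) = 1041/2421 = 0.42999
p₀ = P(outcome | unexposed) = 192/768 = 0.25
Overall risk P(Y=1) = π·p₁ + (1−π)·p₀ = 0.671×0.42999 + 0.329×0.25 = 0.37077.
Under exogeneity, PAF = [P(Y=1) − p₀] / P(Y=1).
PAF = (0.37077 − 0.25) / 0.37077 ≈ 0.3257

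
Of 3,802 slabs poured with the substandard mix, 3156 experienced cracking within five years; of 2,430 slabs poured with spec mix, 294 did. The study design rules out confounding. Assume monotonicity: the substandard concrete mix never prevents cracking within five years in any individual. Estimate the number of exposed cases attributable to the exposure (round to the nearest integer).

about 2696 cases

p₁ = P(outcome | exposed) = 3156/3802 = 0.83009
p₀ = P(outcome | unexposed) = 294/2430 = 0.12099
PN = (p₁ − p₀)/p₁ = (0.83009 − 0.12099) / 0.83009 ≈ 0.85425.
Attributable cases ≈ PN × (exposed cases) = 0.85425 × 3156 ≈ 2696.00.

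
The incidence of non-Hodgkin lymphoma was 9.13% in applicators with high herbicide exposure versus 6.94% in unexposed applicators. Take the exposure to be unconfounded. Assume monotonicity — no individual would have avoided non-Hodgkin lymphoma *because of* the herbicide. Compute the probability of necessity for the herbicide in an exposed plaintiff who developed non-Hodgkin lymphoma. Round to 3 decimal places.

p₁ = 0.0913, p₀ = 0.0694.
Under exogeneity and monotonicity, PN = (p₁ − p₀) / p₁.
PN = (0.0913 − 0.0694) / 0.0913 = 0.0219 / 0.0913 ≈ 0.2399

PN ≈ 0.240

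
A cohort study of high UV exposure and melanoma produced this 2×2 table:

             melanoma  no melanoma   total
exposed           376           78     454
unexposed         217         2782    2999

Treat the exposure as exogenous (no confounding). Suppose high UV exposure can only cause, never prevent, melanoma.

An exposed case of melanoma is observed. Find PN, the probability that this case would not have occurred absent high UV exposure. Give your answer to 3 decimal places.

PN ≈ 0.913

p₁ = P(outcome | exposed) = 376/454 = 0.82819
p₀ = P(outcome | unexposed) = 217/2999 = 0.072357
Under exogeneity and monotonicity, PN = (p₁ − p₀)/p₁.
PN = (0.82819 − 0.072357) / 0.82819 ≈ 0.9126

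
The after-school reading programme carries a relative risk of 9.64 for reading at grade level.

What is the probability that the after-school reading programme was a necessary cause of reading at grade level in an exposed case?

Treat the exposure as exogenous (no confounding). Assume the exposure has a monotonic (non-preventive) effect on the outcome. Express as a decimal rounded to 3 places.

Under exogeneity and monotonicity, PN = (RR − 1) / RR = 1 − 1/RR.
PN = (9.64 − 1) / 9.64 = 8.64 / 9.64 ≈ 0.8963

PN ≈ 0.896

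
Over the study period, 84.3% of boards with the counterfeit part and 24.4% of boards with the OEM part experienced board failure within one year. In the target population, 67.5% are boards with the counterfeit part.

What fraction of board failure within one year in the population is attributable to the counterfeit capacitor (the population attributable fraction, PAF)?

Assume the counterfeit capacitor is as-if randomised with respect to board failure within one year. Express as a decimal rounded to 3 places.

p₁ = 0.843, p₀ = 0.244.
Overall risk P(Y=1) = π·p₁ + (1−π)·p₀ = 0.675×0.843 + 0.325×0.244 = 0.64833.
Under exogeneity, PAF = [P(Y=1) − p₀] / P(Y=1).
PAF = (0.64833 − 0.244) / 0.64833 ≈ 0.6236

PAF ≈ 0.624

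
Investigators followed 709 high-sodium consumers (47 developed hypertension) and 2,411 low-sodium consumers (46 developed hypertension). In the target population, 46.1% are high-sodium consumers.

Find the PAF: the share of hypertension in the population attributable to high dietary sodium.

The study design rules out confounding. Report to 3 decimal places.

p₁ = P(outcome | exposed) = 47/709 = 0.066291
p₀ = P(outcome | unexposed) = 46/2411 = 0.019079
Overall risk P(Y=1) = π·p₁ + (1−π)·p₀ = 0.461×0.066291 + 0.539×0.019079 = 0.040844.
Under exogeneity, PAF = [P(Y=1) − p₀] / P(Y=1).
PAF = (0.040844 − 0.019079) / 0.040844 ≈ 0.5329

PAF ≈ 0.533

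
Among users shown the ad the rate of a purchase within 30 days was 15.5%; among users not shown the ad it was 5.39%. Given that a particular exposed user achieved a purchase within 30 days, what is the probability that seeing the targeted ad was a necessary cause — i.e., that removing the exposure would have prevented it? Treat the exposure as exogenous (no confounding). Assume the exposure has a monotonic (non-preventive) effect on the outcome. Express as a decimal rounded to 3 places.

p₁ = 0.155, p₀ = 0.0539.
Under exogeneity and monotonicity, PN = (p₁ − p₀) / p₁.
PN = (0.155 − 0.0539) / 0.155 = 0.1011 / 0.155 ≈ 0.6523

PN ≈ 0.652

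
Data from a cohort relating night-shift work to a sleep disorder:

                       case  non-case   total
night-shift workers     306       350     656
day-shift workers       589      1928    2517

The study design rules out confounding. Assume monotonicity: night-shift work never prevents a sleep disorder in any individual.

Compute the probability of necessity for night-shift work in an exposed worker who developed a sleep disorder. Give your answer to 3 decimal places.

p₁ = P(outcome | exposed) = 306/656 = 0.46646
p₀ = P(outcome | unexposed) = 589/2517 = 0.23401
Under exogeneity and monotonicity, PN = (p₁ − p₀) / p₁.
PN = (0.46646 − 0.23401) / 0.46646 = 0.23245 / 0.46646 ≈ 0.4983

PN ≈ 0.498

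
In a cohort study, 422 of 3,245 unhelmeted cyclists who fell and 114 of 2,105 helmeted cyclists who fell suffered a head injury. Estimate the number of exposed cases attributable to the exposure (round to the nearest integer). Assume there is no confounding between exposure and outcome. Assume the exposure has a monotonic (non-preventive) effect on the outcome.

p₁ = P(outcome | exposed) = 422/3245 = 0.13005
p₀ = P(outcome | unexposed) = 114/2105 = 0.054157
PN = (p₁ − p₀)/p₁ = (0.13005 − 0.054157) / 0.13005 ≈ 0.58356.
Attributable cases ≈ PN × (exposed cases) = 0.58356 × 422 ≈ 246.26.

about 246 cases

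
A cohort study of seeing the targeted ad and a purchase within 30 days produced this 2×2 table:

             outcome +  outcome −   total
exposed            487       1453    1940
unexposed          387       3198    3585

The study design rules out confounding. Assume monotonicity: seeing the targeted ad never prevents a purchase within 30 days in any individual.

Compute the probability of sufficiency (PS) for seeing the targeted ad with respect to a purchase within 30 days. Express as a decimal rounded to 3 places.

p₁ = P(outcome | exposed) = 487/1940 = 0.25103
p₀ = P(outcome | unexposed) = 387/3585 = 0.10795
Under exogeneity and monotonicity, PS = (p₁ − p₀) / (1 − p₀).
PS = (0.25103 − 0.10795) / (1 − 0.10795) = 0.14308 / 0.89205 ≈ 0.1604

PS ≈ 0.160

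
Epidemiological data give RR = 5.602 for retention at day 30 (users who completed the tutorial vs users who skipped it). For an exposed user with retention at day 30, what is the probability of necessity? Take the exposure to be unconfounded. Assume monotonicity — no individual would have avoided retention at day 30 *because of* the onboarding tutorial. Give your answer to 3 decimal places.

Under exogeneity and monotonicity, PN = (RR − 1) / RR = 1 − 1/RR.
PN = (5.602 − 1) / 5.602 = 4.602 / 5.602 ≈ 0.8215

PN ≈ 0.821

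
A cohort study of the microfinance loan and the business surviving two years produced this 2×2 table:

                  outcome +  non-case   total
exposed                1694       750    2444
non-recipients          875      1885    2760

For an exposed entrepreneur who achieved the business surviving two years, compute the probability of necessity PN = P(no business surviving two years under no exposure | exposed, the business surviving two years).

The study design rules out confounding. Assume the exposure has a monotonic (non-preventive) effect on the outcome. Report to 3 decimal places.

p₁ = P(outcome | exposed) = 1694/2444 = 0.69313
p₀ = P(outcome | unexposed) = 875/2760 = 0.31703
Under exogeneity and monotonicity, PN = (p₁ − p₀)/p₁.
PN = (0.69313 − 0.31703) / 0.69313 ≈ 0.5426

PN ≈ 0.543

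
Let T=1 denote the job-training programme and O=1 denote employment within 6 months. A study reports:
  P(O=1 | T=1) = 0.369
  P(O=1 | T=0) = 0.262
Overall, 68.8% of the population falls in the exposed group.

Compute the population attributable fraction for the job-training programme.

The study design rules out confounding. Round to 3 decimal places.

PAF ≈ 0.219

Let p₁ = 0.369, p₀ = 0.262.
Overall risk P(Y=1) = π·p₁ + (1−π)·p₀ = 0.688×0.369 + 0.312×0.262 = 0.33562.
Under exogeneity, PAF = [P(Y=1) − p₀] / P(Y=1).
PAF = (0.33562 − 0.262) / 0.33562 ≈ 0.2193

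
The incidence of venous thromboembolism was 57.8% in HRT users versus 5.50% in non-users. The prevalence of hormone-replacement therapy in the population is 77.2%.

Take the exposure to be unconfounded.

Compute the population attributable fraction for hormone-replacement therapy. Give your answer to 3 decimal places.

p₁ = 0.578, p₀ = 0.055.
Overall risk P(Y=1) = π·p₁ + (1−π)·p₀ = 0.772×0.578 + 0.228×0.055 = 0.45876.
Under exogeneity, PAF = [P(Y=1) − p₀] / P(Y=1).
PAF = (0.45876 − 0.055) / 0.45876 ≈ 0.8801

PAF ≈ 0.880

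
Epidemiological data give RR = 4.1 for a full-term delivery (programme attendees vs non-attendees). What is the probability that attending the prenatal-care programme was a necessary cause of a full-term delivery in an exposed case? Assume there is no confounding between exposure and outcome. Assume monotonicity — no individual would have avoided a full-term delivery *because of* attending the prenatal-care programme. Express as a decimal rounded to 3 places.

Under exogeneity and monotonicity, PN = (RR − 1) / RR = 1 − 1/RR.
PN = (4.1 − 1) / 4.1 = 3.1 / 4.1 ≈ 0.7561

PN ≈ 0.756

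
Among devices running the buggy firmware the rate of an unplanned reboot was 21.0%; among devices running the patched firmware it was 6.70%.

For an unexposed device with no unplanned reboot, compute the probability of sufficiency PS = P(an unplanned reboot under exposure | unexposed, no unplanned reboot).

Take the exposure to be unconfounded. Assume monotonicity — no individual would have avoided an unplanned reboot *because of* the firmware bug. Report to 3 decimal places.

p₁ = 0.21, p₀ = 0.067.
Under exogeneity and monotonicity, PS = (p₁ − p₀) / (1 − p₀).
PS = (0.21 − 0.067) / (1 − 0.067) = 0.143 / 0.933 ≈ 0.1533

PS ≈ 0.153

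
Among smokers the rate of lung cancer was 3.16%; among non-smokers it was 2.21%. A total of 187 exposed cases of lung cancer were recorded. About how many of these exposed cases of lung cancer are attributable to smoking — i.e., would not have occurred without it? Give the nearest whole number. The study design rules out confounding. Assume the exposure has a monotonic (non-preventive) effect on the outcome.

p₁ = 0.0316, p₀ = 0.0221.
PN = (p₁ − p₀)/p₁ = (0.0316 − 0.0221) / 0.0316 ≈ 0.30063.
Attributable cases ≈ PN × (exposed cases) = 0.30063 × 187 ≈ 56.22.

about 56 cases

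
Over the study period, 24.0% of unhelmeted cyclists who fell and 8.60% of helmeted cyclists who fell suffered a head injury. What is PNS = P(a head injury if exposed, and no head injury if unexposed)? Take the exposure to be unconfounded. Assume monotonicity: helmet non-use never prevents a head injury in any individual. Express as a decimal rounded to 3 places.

p₁ = 0.24, p₀ = 0.086.
Under exogeneity and monotonicity, PNS = p₁ − p₀.
PNS = 0.24 − 0.086 = 0.154

PNS ≈ 0.154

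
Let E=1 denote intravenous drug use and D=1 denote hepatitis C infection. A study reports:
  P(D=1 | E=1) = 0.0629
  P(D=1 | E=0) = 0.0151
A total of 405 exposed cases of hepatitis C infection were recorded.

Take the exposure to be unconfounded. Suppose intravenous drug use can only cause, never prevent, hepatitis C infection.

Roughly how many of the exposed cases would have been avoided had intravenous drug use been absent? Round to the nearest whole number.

Let p₁ = 0.0629, p₀ = 0.0151.
PN = (p₁ − p₀)/p₁ = (0.0629 − 0.0151) / 0.0629 ≈ 0.75994.
Attributable cases ≈ PN × (exposed cases) = 0.75994 × 405 ≈ 307.77.

about 308 cases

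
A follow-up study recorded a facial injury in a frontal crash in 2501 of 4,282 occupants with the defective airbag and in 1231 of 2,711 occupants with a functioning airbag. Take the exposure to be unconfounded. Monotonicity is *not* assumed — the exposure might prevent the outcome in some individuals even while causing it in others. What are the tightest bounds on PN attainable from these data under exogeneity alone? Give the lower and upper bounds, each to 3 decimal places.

0.223 ≤ PN ≤ 0.935

p₁ = P(outcome | exposed) = 2501/4282 = 0.58407
p₀ = P(outcome | unexposed) = 1231/2711 = 0.45408
Under exogeneity alone the bounds on PN are max{0,(p₁−p₀)/p₁} ≤ PN ≤ min{1,(1−p₀)/p₁}.
  lower = (p₁ − p₀)/p₁ = 0.13 / 0.58407 ≈ 0.2226
  upper = min{1, (1 − p₀)/p₁} = 0.54592 / 0.58407 ≈ 0.9347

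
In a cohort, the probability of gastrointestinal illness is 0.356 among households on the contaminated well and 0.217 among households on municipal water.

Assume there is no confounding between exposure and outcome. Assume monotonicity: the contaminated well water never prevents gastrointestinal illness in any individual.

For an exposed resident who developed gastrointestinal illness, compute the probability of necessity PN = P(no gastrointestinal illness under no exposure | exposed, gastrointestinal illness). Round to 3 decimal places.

Let p₁ = 0.356, p₀ = 0.217.
Under exogeneity and monotonicity, PN = (p₁ − p₀) / p₁.
PN = (0.356 − 0.217) / 0.356 = 0.139 / 0.356 ≈ 0.3904

PN ≈ 0.390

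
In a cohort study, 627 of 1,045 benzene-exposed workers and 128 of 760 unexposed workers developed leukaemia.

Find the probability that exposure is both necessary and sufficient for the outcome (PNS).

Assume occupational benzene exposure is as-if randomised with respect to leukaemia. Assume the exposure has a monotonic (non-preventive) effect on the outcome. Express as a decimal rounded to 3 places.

PNS ≈ 0.432

p₁ = P(outcome | exposed) = 627/1045 = 0.6
p₀ = P(outcome | unexposed) = 128/760 = 0.16842
Under exogeneity and monotonicity, PNS = p₁ − p₀.
PNS = 0.6 − 0.16842 = 0.43158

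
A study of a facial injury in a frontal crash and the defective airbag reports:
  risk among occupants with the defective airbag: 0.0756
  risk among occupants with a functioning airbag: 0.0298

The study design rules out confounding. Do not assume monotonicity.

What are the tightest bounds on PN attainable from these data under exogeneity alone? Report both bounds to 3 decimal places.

0.606 ≤ PN ≤ 1.000

Let p₁ = 0.0756, p₀ = 0.0298.
Under exogeneity alone the bounds on PN are max{0,(p₁−p₀)/p₁} ≤ PN ≤ min{1,(1−p₀)/p₁}.
  lower = (p₁ − p₀)/p₁ = 0.0458 / 0.0756 ≈ 0.6058
  upper = min{1, (1 − p₀)/p₁} = 0.9702 / 0.0756 ≈ 12.8333 → capped at 1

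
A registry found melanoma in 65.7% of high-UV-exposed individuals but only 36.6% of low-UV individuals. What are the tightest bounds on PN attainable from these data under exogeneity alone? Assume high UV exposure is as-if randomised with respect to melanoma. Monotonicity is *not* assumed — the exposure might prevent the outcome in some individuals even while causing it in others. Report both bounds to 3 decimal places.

0.443 ≤ PN ≤ 0.965

p₁ = 0.657, p₀ = 0.366.
Under exogeneity alone the bounds on PN are max{0,(p₁−p₀)/p₁} ≤ PN ≤ min{1,(1−p₀)/p₁}.
  lower = (p₁ − p₀)/p₁ = 0.291 / 0.657 ≈ 0.4429
  upper = min{1, (1 − p₀)/p₁} = 0.634 / 0.657 ≈ 0.9650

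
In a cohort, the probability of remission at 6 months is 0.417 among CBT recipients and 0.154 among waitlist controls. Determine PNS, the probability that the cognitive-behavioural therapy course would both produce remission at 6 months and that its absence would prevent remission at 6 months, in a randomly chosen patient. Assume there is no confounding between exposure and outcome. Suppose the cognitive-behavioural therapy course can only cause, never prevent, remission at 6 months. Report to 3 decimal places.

PNS ≈ 0.263

Let p₁ = 0.417, p₀ = 0.154.
Under exogeneity and monotonicity, PNS = p₁ − p₀.
PNS = 0.417 − 0.154 = 0.263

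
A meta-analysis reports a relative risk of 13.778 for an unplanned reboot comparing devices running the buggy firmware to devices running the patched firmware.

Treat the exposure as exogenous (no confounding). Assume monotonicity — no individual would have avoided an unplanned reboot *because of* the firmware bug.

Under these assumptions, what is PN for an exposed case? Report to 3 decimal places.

PN ≈ 0.927

Under exogeneity and monotonicity, PN = (RR − 1) / RR = 1 − 1/RR.
PN = (13.778 − 1) / 13.778 = 12.78 / 13.778 ≈ 0.9274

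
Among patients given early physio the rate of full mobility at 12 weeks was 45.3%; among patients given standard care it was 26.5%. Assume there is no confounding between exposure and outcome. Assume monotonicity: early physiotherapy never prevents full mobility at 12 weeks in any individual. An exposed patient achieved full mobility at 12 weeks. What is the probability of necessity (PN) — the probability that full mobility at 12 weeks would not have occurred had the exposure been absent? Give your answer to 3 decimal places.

p₁ = 0.453, p₀ = 0.265.
Under exogeneity and monotonicity, PN = (p₁ − p₀) / p₁.
PN = (0.453 − 0.265) / 0.453 = 0.188 / 0.453 ≈ 0.4150

PN ≈ 0.415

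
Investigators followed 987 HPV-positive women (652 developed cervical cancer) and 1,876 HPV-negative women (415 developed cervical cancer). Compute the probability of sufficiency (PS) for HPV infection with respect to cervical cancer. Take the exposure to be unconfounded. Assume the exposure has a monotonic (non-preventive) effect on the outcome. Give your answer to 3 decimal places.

p₁ = P(outcome | exposed) = 652/987 = 0.66059
p₀ = P(outcome | unexposed) = 415/1876 = 0.22122
Under exogeneity and monotonicity, PS = (p₁ − p₀) / (1 − p₀).
PS = (0.66059 − 0.22122) / (1 − 0.22122) = 0.43937 / 0.77878 ≈ 0.5642

PS ≈ 0.564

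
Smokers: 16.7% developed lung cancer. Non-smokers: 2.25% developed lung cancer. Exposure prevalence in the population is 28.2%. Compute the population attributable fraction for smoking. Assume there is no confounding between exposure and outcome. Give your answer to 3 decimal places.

PAF ≈ 0.644

p₁ = 0.167, p₀ = 0.0225.
Overall risk P(Y=1) = π·p₁ + (1−π)·p₀ = 0.282×0.167 + 0.718×0.0225 = 0.063249.
Under exogeneity, PAF = [P(Y=1) − p₀] / P(Y=1).
PAF = (0.063249 − 0.0225) / 0.063249 ≈ 0.6443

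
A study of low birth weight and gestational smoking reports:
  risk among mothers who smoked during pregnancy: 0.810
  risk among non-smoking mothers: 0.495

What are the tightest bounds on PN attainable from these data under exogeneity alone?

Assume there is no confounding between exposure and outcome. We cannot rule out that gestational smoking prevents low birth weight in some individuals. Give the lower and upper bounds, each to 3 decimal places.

0.389 ≤ PN ≤ 0.623

Let p₁ = 0.81, p₀ = 0.495.
Under exogeneity alone the bounds on PN are max{0,(p₁−p₀)/p₁} ≤ PN ≤ min{1,(1−p₀)/p₁}.
  lower = (p₁ − p₀)/p₁ = 0.315 / 0.81 ≈ 0.3889
  upper = min{1, (1 − p₀)/p₁} = 0.505 / 0.81 ≈ 0.6235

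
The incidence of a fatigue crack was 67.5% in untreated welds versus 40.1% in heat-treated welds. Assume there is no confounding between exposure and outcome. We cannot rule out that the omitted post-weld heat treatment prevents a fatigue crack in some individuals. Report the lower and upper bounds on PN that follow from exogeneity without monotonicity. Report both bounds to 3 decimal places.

0.406 ≤ PN ≤ 0.887

p₁ = 0.675, p₀ = 0.401.
Under exogeneity alone the bounds on PN are max{0,(p₁−p₀)/p₁} ≤ PN ≤ min{1,(1−p₀)/p₁}.
  lower = (p₁ − p₀)/p₁ = 0.274 / 0.675 ≈ 0.4059
  upper = min{1, (1 − p₀)/p₁} = 0.599 / 0.675 ≈ 0.8874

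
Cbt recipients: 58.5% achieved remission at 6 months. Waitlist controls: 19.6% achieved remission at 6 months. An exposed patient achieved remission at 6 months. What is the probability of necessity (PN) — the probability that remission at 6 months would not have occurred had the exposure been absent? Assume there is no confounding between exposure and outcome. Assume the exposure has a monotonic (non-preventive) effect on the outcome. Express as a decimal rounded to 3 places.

PN ≈ 0.665

p₁ = 0.585, p₀ = 0.196.
Under exogeneity and monotonicity, PN = (p₁ − p₀) / p₁.
PN = (0.585 − 0.196) / 0.585 = 0.389 / 0.585 ≈ 0.6650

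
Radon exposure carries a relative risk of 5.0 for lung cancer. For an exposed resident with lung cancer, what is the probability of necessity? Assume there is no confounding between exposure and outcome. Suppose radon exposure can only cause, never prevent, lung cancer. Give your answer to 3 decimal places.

PN ≈ 0.800

Under exogeneity and monotonicity, PN = (RR − 1) / RR = 1 − 1/RR.
PN = (5.0 − 1) / 5.0 = 4 / 5.0 ≈ 0.8000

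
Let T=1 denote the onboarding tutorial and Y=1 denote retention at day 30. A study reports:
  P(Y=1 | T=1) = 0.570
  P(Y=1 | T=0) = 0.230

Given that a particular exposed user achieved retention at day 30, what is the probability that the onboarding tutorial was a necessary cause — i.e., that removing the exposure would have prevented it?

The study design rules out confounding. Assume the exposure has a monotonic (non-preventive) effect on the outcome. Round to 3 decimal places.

Let p₁ = 0.57, p₀ = 0.23.
Under exogeneity and monotonicity, PN = (p₁ − p₀) / p₁.
PN = (0.57 − 0.23) / 0.57 = 0.34 / 0.57 ≈ 0.5965

PN ≈ 0.596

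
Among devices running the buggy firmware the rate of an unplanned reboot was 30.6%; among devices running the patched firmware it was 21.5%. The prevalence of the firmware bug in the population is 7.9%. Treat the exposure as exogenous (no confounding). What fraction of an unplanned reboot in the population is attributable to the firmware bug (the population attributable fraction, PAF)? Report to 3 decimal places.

PAF ≈ 0.032

p₁ = 0.306, p₀ = 0.215.
Overall risk P(Y=1) = π·p₁ + (1−π)·p₀ = 0.079×0.306 + 0.921×0.215 = 0.22219.
Under exogeneity, PAF = [P(Y=1) − p₀] / P(Y=1).
PAF = (0.22219 − 0.215) / 0.22219 ≈ 0.0324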